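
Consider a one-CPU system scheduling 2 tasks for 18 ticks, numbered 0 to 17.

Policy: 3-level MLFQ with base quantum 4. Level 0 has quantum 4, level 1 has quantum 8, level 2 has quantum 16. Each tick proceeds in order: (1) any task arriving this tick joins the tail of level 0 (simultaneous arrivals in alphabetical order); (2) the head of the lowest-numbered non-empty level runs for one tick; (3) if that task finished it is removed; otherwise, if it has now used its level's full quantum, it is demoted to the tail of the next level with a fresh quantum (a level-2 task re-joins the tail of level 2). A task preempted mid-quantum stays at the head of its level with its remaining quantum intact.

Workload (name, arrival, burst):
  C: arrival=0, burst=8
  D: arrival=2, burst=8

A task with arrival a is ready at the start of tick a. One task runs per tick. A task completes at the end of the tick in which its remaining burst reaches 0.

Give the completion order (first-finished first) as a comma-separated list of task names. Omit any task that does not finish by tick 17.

completion order = C, D

t=0: L0/L1/L2 = C/-/- → run C
t=1: L0/L1/L2 = C/-/- → run C
t=2: L0/L1/L2 = CD/-/- → run C
t=3: L0/L1/L2 = CD/-/- → run C
t=4: L0/L1/L2 = D/C/- → run D
t=5: L0/L1/L2 = D/C/- → run D
t=6: L0/L1/L2 = D/C/- → run D
t=7: L0/L1/L2 = D/C/- → run D
t=8: L0/L1/L2 = -/CD/- → run C
t=9: L0/L1/L2 = -/CD/- → run C
t=10: L0/L1/L2 = -/CD/- → run C
t=11: L0/L1/L2 = -/CD/- → run C
t=12: L0/L1/L2 = -/D/- → run D
t=13: L0/L1/L2 = -/D/- → run D
t=14: L0/L1/L2 = -/D/- → run D
t=15: L0/L1/L2 = -/D/- → run D
t=16: (idle)
t=17: (idle)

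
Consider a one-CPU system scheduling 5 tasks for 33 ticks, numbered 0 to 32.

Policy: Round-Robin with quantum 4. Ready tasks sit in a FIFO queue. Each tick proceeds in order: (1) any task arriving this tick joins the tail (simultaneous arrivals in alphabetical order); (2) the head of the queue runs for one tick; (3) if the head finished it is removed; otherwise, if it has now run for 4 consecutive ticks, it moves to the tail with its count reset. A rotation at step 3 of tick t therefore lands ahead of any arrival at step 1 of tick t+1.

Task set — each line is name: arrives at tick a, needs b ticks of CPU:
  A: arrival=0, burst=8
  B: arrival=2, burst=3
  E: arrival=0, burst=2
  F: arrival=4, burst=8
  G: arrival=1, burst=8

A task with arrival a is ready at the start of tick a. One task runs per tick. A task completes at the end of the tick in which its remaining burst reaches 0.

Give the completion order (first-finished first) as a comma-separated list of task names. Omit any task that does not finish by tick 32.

t=0: queue=[A,E] q_used=0 → run A
t=1: queue=[A,E,G] q_used=1 → run A
t=2: queue=[A,E,G,B] q_used=2 → run A
t=3: queue=[A,E,G,B] q_used=3 → run A
t=4: queue=[E,G,B,A,F] q_used=0 → run E
t=5: queue=[E,G,B,A,F] q_used=1 → run E
t=6: queue=[G,B,A,F] q_used=0 → run G
t=7: queue=[G,B,A,F] q_used=1 → run G
t=8: queue=[G,B,A,F] q_used=2 → run G
t=9: queue=[G,B,A,F] q_used=3 → run G
t=10: queue=[B,A,F,G] q_used=0 → run B
t=11: queue=[B,A,F,G] q_used=1 → run B
t=12: queue=[B,A,F,G] q_used=2 → run B
t=13: queue=[A,F,G] q_used=0 → run A
t=14: queue=[A,F,G] q_used=1 → run A
t=15: queue=[A,F,G] q_used=2 → run A
t=16: queue=[A,F,G] q_used=3 → run A
t=17: queue=[F,G] q_used=0 → run F
t=18: queue=[F,G] q_used=1 → run F
t=19: queue=[F,G] q_used=2 → run F
t=20: queue=[F,G] q_used=3 → run F
t=21: queue=[G,F] q_used=0 → run G
t=22: queue=[G,F] q_used=1 → run G
t=23: queue=[G,F] q_used=2 → run G
t=24: queue=[G,F] q_used=3 → run G
t=25: queue=[F] q_used=0 → run F
t=26: queue=[F] q_used=1 → run F
t=27: queue=[F] q_used=2 → run F
t=28: queue=[F] q_used=3 → run F
t=29: (idle)
t=30: (idle)
t=31: (idle)
t=32: (idle)

completion order = E, B, A, G, F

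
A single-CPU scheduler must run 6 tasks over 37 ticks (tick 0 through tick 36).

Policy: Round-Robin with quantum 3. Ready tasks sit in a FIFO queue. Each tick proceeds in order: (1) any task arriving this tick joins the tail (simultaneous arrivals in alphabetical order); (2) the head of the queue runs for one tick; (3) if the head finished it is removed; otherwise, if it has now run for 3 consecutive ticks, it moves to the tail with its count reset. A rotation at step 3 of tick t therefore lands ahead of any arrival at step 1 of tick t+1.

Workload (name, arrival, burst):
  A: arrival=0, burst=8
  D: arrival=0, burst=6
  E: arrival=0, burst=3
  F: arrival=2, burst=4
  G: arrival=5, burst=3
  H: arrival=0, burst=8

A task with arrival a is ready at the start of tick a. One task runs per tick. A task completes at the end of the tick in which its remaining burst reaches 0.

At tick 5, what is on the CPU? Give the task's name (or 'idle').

running at tick 5 = D

t=0: queue=[A,D,E,H] q_used=0 → run A
t=1: queue=[A,D,E,H] q_used=1 → run A
t=2: queue=[A,D,E,H,F] q_used=2 → run A
t=3: queue=[D,E,H,F,A] q_used=0 → run D
t=4: queue=[D,E,H,F,A] q_used=1 → run D
t=5: queue=[D,E,H,F,A,G] q_used=2 → run D
t=6: queue=[E,H,F,A,G,D] q_used=0 → run E
t=7: queue=[E,H,F,A,G,D] q_used=1 → run E
t=8: queue=[E,H,F,A,G,D] q_used=2 → run E
t=9: queue=[H,F,A,G,D] q_used=0 → run H
t=10: queue=[H,F,A,G,D] q_used=1 → run H
t=11: queue=[H,F,A,G,D] q_used=2 → run H
t=12: queue=[F,A,G,D,H] q_used=0 → run F
t=13: queue=[F,A,G,D,H] q_used=1 → run F
t=14: queue=[F,A,G,D,H] q_used=2 → run F
t=15: queue=[A,G,D,H,F] q_used=0 → run A
t=16: queue=[A,G,D,H,F] q_used=1 → run A
t=17: queue=[A,G,D,H,F] q_used=2 → run A
t=18: queue=[G,D,H,F,A] q_used=0 → run G
t=19: queue=[G,D,H,F,A] q_used=1 → run G
t=20: queue=[G,D,H,F,A] q_used=2 → run G
t=21: queue=[D,H,F,A] q_used=0 → run D
t=22: queue=[D,H,F,A] q_used=1 → run D
t=23: queue=[D,H,F,A] q_used=2 → run D
t=24: queue=[H,F,A] q_used=0 → run H
t=25: queue=[H,F,A] q_used=1 → run H
t=26: queue=[H,F,A] q_used=2 → run H
t=27: queue=[F,A,H] q_used=0 → run F
t=28: queue=[A,H] q_used=0 → run A
t=29: queue=[A,H] q_used=1 → run A
t=30: queue=[H] q_used=0 → run H
t=31: queue=[H] q_used=1 → run H
t=32: (idle)
t=33: (idle)
t=34: (idle)
t=35: (idle)
t=36: (idle)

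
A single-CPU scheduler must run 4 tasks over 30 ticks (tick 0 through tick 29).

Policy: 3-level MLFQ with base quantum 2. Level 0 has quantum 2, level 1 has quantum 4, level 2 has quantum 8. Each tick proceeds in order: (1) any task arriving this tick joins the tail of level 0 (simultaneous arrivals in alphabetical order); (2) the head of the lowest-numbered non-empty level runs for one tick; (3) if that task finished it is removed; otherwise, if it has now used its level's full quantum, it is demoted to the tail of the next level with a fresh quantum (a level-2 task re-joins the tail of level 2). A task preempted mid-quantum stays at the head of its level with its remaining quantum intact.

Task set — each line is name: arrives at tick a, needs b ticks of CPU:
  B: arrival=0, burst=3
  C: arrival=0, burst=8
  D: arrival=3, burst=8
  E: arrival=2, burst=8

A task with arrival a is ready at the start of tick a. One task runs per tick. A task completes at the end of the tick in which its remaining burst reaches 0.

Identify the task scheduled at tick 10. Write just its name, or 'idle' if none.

t=0: L0/L1/L2 = BC/-/- → run B
t=1: L0/L1/L2 = BC/-/- → run B
t=2: L0/L1/L2 = CE/B/- → run C
t=3: L0/L1/L2 = CED/B/- → run C
t=4: L0/L1/L2 = ED/BC/- → run E
t=5: L0/L1/L2 = ED/BC/- → run E
t=6: L0/L1/L2 = D/BCE/- → run D
t=7: L0/L1/L2 = D/BCE/- → run D
t=8: L0/L1/L2 = -/BCED/- → run B
t=9: L0/L1/L2 = -/CED/- → run C
t=10: L0/L1/L2 = -/CED/- → run C
t=11: L0/L1/L2 = -/CED/- → run C
t=12: L0/L1/L2 = -/CED/- → run C
t=13: L0/L1/L2 = -/ED/C → run E
t=14: L0/L1/L2 = -/ED/C → run E
t=15: L0/L1/L2 = -/ED/C → run E
t=16: L0/L1/L2 = -/ED/C → run E
t=17: L0/L1/L2 = -/D/CE → run D
t=18: L0/L1/L2 = -/D/CE → run D
t=19: L0/L1/L2 = -/D/CE → run D
t=20: L0/L1/L2 = -/D/CE → run D
t=21: L0/L1/L2 = -/-/CED → run C
t=22: L0/L1/L2 = -/-/CED → run C
t=23: L0/L1/L2 = -/-/ED → run E
t=24: L0/L1/L2 = -/-/ED → run E
t=25: L0/L1/L2 = -/-/D → run D
t=26: L0/L1/L2 = -/-/D → run D
t=27: (idle)
t=28: (idle)
t=29: (idle)

running at tick 10 = C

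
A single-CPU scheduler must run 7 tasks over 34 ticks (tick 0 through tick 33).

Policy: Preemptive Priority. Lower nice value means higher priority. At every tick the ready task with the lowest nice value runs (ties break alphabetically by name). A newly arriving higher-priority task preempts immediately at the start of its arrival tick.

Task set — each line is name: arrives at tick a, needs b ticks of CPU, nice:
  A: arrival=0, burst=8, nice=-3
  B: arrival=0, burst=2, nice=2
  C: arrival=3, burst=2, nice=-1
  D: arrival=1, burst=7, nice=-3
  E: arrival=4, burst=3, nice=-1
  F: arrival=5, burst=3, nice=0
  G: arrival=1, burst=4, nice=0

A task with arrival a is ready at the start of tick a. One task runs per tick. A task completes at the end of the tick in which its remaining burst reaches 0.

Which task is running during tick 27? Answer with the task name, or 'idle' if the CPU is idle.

t=0: ready={A,B} → run A
t=1: ready={A,B,D,G} → run A
t=2: ready={A,B,D,G} → run A
t=3: ready={A,B,C,D,G} → run A
t=4: ready={A,B,C,D,E,G} → run A
t=5: ready={A,B,C,D,E,F,G} → run A
t=6: ready={A,B,C,D,E,F,G} → run A
t=7: ready={A,B,C,D,E,F,G} → run A
t=8: ready={B,C,D,E,F,G} → run D
t=9: ready={B,C,D,E,F,G} → run D
t=10: ready={B,C,D,E,F,G} → run D
t=11: ready={B,C,D,E,F,G} → run D
t=12: ready={B,C,D,E,F,G} → run D
t=13: ready={B,C,D,E,F,G} → run D
t=14: ready={B,C,D,E,F,G} → run D
t=15: ready={B,C,E,F,G} → run C
t=16: ready={B,C,E,F,G} → run C
t=17: ready={B,E,F,G} → run E
t=18: ready={B,E,F,G} → run E
t=19: ready={B,E,F,G} → run E
t=20: ready={B,F,G} → run F
t=21: ready={B,F,G} → run F
t=22: ready={B,F,G} → run F
t=23: ready={B,G} → run G
t=24: ready={B,G} → run G
t=25: ready={B,G} → run G
t=26: ready={B,G} → run G
t=27: ready={B} → run B
t=28: ready={B} → run B
t=29: (idle)
t=30: (idle)
t=31: (idle)
t=32: (idle)
t=33: (idle)

running at tick 27 = B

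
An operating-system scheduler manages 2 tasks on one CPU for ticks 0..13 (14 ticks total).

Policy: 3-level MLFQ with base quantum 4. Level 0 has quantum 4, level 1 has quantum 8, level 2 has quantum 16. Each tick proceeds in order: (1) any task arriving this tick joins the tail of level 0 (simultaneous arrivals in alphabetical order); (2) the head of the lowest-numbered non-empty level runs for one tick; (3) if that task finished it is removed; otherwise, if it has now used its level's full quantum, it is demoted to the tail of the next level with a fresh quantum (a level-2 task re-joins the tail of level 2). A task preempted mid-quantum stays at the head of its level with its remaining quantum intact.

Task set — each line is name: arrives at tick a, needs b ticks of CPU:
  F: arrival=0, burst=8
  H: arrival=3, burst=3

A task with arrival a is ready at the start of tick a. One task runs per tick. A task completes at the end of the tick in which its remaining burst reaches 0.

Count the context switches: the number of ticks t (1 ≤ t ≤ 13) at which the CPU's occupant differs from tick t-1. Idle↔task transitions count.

context switches = 3

t=0: L0/L1/L2 = F/-/- → run F
t=1: L0/L1/L2 = F/-/- → run F
t=2: L0/L1/L2 = F/-/- → run F
t=3: L0/L1/L2 = FH/-/- → run F
t=4: L0/L1/L2 = H/F/- → run H
t=5: L0/L1/L2 = H/F/- → run H
t=6: L0/L1/L2 = H/F/- → run H
t=7: L0/L1/L2 = -/F/- → run F
t=8: L0/L1/L2 = -/F/- → run F
t=9: L0/L1/L2 = -/F/- → run F
t=10: L0/L1/L2 = -/F/- → run F
t=11: (idle)
t=12: (idle)
t=13: (idle)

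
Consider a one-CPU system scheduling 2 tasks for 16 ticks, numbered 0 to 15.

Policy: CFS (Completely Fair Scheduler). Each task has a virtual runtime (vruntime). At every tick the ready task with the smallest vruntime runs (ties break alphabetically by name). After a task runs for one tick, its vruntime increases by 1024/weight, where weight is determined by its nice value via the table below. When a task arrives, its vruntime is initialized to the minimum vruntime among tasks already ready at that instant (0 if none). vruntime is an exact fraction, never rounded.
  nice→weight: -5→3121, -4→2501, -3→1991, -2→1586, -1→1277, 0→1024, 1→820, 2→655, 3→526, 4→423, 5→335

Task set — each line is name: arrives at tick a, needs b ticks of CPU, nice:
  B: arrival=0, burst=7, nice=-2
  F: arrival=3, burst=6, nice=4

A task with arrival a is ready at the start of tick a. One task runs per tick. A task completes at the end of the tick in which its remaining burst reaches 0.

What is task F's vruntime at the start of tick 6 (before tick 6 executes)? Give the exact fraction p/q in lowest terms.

t=0: vr[B=0] → run B
t=1: vr[B=512/793] → run B
t=2: vr[B=1024/793] → run B
t=3: vr[B=1536/793 F=1536/793] → run B
t=4: vr[B=2048/793 F=1536/793] → run F
t=5: vr[B=2048/793 F=1461760/335439] → run B
t=6: vr[B=2560/793 F=1461760/335439] → run B
t=7: vr[B=3072/793 F=1461760/335439] → run B
t=8: vr[F=1461760/335439] → run F
t=9: vr[F=2273792/335439] → run F
t=10: vr[F=1028608/111813] → run F
t=11: vr[F=3897856/335439] → run F
t=12: vr[F=4709888/335439] → run F
t=13: (idle)
t=14: (idle)
t=15: (idle)

vruntime(F, start of tick 6) = 1461760/335439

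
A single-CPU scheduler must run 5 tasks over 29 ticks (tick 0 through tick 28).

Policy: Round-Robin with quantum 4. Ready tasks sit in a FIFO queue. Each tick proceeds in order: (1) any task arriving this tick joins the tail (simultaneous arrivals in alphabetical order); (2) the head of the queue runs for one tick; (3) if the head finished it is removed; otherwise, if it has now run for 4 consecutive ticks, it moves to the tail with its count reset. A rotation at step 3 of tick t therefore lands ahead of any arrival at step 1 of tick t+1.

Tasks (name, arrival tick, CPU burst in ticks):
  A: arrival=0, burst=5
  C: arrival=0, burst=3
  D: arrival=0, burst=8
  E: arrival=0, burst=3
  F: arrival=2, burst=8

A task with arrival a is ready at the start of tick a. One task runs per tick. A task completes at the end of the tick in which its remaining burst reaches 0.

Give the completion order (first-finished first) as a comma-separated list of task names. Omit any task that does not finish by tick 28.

completion order = C, E, A, D, F

t=0: queue=[A,C,D,E] q_used=0 → run A
t=1: queue=[A,C,D,E] q_used=1 → run A
t=2: queue=[A,C,D,E,F] q_used=2 → run A
t=3: queue=[A,C,D,E,F] q_used=3 → run A
t=4: queue=[C,D,E,F,A] q_used=0 → run C
t=5: queue=[C,D,E,F,A] q_used=1 → run C
t=6: queue=[C,D,E,F,A] q_used=2 → run C
t=7: queue=[D,E,F,A] q_used=0 → run D
t=8: queue=[D,E,F,A] q_used=1 → run D
t=9: queue=[D,E,F,A] q_used=2 → run D
t=10: queue=[D,E,F,A] q_used=3 → run D
t=11: queue=[E,F,A,D] q_used=0 → run E
t=12: queue=[E,F,A,D] q_used=1 → run E
t=13: queue=[E,F,A,D] q_used=2 → run E
t=14: queue=[F,A,D] q_used=0 → run F
t=15: queue=[F,A,D] q_used=1 → run F
t=16: queue=[F,A,D] q_used=2 → run F
t=17: queue=[F,A,D] q_used=3 → run F
t=18: queue=[A,D,F] q_used=0 → run A
t=19: queue=[D,F] q_used=0 → run D
t=20: queue=[D,F] q_used=1 → run D
t=21: queue=[D,F] q_used=2 → run D
t=22: queue=[D,F] q_used=3 → run D
t=23: queue=[F] q_used=0 → run F
t=24: queue=[F] q_used=1 → run F
t=25: queue=[F] q_used=2 → run F
t=26: queue=[F] q_used=3 → run F
t=27: (idle)
t=28: (idle)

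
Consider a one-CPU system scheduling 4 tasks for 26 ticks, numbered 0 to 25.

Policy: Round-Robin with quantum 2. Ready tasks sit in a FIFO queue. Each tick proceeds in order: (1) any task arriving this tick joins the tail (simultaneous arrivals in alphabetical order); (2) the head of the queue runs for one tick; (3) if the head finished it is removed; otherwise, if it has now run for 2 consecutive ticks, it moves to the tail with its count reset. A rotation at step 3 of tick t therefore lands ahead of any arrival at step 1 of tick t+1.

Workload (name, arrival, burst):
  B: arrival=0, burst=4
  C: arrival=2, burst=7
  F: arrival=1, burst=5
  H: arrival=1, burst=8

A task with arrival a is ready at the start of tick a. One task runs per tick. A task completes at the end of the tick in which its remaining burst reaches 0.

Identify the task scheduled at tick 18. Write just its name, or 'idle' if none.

running at tick 18 = H

t=0: queue=[B] q_used=0 → run B
t=1: queue=[B,F,H] q_used=1 → run B
t=2: queue=[F,H,B,C] q_used=0 → run F
t=3: queue=[F,H,B,C] q_used=1 → run F
t=4: queue=[H,B,C,F] q_used=0 → run H
t=5: queue=[H,B,C,F] q_used=1 → run H
t=6: queue=[B,C,F,H] q_used=0 → run B
t=7: queue=[B,C,F,H] q_used=1 → run B
t=8: queue=[C,F,H] q_used=0 → run C
t=9: queue=[C,F,H] q_used=1 → run C
t=10: queue=[F,H,C] q_used=0 → run F
t=11: queue=[F,H,C] q_used=1 → run F
t=12: queue=[H,C,F] q_used=0 → run H
t=13: queue=[H,C,F] q_used=1 → run H
t=14: queue=[C,F,H] q_used=0 → run C
t=15: queue=[C,F,H] q_used=1 → run C
t=16: queue=[F,H,C] q_used=0 → run F
t=17: queue=[H,C] q_used=0 → run H
t=18: queue=[H,C] q_used=1 → run H
t=19: queue=[C,H] q_used=0 → run C
t=20: queue=[C,H] q_used=1 → run C
t=21: queue=[H,C] q_used=0 → run H
t=22: queue=[H,C] q_used=1 → run H
t=23: queue=[C] q_used=0 → run C
t=24: (idle)
t=25: (idle)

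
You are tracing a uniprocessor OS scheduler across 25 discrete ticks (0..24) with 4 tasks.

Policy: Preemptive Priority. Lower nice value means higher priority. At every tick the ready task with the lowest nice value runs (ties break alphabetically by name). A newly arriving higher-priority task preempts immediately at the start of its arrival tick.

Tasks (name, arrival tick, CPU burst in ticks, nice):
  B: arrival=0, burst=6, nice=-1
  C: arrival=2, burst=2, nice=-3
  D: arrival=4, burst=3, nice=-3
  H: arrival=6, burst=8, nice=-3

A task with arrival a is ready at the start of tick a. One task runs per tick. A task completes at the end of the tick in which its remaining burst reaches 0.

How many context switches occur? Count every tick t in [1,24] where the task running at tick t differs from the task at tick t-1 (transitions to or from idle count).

t=0: ready={B} → run B
t=1: ready={B} → run B
t=2: ready={B,C} → run C
t=3: ready={B,C} → run C
t=4: ready={B,D} → run D
t=5: ready={B,D} → run D
t=6: ready={B,D,H} → run D
t=7: ready={B,H} → run H
t=8: ready={B,H} → run H
t=9: ready={B,H} → run H
t=10: ready={B,H} → run H
t=11: ready={B,H} → run H
t=12: ready={B,H} → run H
t=13: ready={B,H} → run H
t=14: ready={B,H} → run H
t=15: ready={B} → run B
t=16: ready={B} → run B
t=17: ready={B} → run B
t=18: ready={B} → run B
t=19: (idle)
t=20: (idle)
t=21: (idle)
t=22: (idle)
t=23: (idle)
t=24: (idle)

context switches = 5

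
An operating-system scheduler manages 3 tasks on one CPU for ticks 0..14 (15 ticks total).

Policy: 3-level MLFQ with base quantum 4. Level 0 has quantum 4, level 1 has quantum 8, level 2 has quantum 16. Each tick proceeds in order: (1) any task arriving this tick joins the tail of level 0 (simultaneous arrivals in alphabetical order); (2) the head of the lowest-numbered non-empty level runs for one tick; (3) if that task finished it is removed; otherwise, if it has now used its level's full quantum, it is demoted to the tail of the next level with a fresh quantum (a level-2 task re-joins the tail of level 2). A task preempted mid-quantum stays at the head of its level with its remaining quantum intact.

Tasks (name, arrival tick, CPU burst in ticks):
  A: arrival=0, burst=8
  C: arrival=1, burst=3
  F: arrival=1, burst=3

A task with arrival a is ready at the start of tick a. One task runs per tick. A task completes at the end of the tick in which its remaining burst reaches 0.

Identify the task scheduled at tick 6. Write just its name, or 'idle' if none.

running at tick 6 = C

t=0: L0/L1/L2 = A/-/- → run A
t=1: L0/L1/L2 = ACF/-/- → run A
t=2: L0/L1/L2 = ACF/-/- → run A
t=3: L0/L1/L2 = ACF/-/- → run A
t=4: L0/L1/L2 = CF/A/- → run C
t=5: L0/L1/L2 = CF/A/- → run C
t=6: L0/L1/L2 = CF/A/- → run C
t=7: L0/L1/L2 = F/A/- → run F
t=8: L0/L1/L2 = F/A/- → run F
t=9: L0/L1/L2 = F/A/- → run F
t=10: L0/L1/L2 = -/A/- → run A
t=11: L0/L1/L2 = -/A/- → run A
t=12: L0/L1/L2 = -/A/- → run A
t=13: L0/L1/L2 = -/A/- → run A
t=14: (idle)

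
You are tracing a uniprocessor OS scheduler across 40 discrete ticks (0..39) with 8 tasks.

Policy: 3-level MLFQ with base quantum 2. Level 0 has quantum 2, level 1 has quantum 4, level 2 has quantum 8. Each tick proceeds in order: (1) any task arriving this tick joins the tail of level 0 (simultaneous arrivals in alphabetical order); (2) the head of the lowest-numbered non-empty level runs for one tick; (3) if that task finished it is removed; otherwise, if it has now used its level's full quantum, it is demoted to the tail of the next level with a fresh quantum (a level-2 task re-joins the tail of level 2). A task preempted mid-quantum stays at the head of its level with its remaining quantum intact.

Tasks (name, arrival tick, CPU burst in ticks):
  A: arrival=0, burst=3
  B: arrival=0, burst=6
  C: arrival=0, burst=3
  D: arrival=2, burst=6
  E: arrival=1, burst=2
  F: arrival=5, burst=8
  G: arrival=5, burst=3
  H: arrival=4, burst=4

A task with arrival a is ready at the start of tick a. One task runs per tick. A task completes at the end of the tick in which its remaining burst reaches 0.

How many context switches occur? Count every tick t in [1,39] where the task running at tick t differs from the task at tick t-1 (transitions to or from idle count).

context switches = 16

t=0: L0/L1/L2 = ABC/-/- → run A
t=1: L0/L1/L2 = ABCE/-/- → run A
t=2: L0/L1/L2 = BCED/A/- → run B
t=3: L0/L1/L2 = BCED/A/- → run B
t=4: L0/L1/L2 = CEDH/AB/- → run C
t=5: L0/L1/L2 = CEDHFG/AB/- → run C
t=6: L0/L1/L2 = EDHFG/ABC/- → run E
t=7: L0/L1/L2 = EDHFG/ABC/- → run E
t=8: L0/L1/L2 = DHFG/ABC/- → run D
t=9: L0/L1/L2 = DHFG/ABC/- → run D
t=10: L0/L1/L2 = HFG/ABCD/- → run H
t=11: L0/L1/L2 = HFG/ABCD/- → run H
t=12: L0/L1/L2 = FG/ABCDH/- → run F
t=13: L0/L1/L2 = FG/ABCDH/- → run F
t=14: L0/L1/L2 = G/ABCDHF/- → run G
t=15: L0/L1/L2 = G/ABCDHF/- → run G
t=16: L0/L1/L2 = -/ABCDHFG/- → run A
t=17: L0/L1/L2 = -/BCDHFG/- → run B
t=18: L0/L1/L2 = -/BCDHFG/- → run B
t=19: L0/L1/L2 = -/BCDHFG/- → run B
t=20: L0/L1/L2 = -/BCDHFG/- → run B
t=21: L0/L1/L2 = -/CDHFG/- → run C
t=22: L0/L1/L2 = -/DHFG/- → run D
t=23: L0/L1/L2 = -/DHFG/- → run D
t=24: L0/L1/L2 = -/DHFG/- → run D
t=25: L0/L1/L2 = -/DHFG/- → run D
t=26: L0/L1/L2 = -/HFG/- → run H
t=27: L0/L1/L2 = -/HFG/- → run H
t=28: L0/L1/L2 = -/FG/- → run F
t=29: L0/L1/L2 = -/FG/- → run F
t=30: L0/L1/L2 = -/FG/- → run F
t=31: L0/L1/L2 = -/FG/- → run F
t=32: L0/L1/L2 = -/G/F → run G
t=33: L0/L1/L2 = -/-/F → run F
t=34: L0/L1/L2 = -/-/F → run F
t=35: (idle)
t=36: (idle)
t=37: (idle)
t=38: (idle)
t=39: (idle)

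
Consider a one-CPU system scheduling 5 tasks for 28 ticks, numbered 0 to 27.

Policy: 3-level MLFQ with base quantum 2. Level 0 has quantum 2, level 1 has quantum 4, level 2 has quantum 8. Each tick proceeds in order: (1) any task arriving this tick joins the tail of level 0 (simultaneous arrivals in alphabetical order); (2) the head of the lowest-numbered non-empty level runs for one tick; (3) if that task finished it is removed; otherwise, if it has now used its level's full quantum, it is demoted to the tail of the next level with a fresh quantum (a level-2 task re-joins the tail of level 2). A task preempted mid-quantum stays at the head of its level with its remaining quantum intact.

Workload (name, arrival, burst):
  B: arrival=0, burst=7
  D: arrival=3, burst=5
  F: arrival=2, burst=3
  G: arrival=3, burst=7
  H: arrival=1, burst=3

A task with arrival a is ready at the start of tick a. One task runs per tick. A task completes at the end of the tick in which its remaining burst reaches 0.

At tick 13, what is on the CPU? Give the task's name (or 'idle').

t=0: L0/L1/L2 = B/-/- → run B
t=1: L0/L1/L2 = BH/-/- → run B
t=2: L0/L1/L2 = HF/B/- → run H
t=3: L0/L1/L2 = HFDG/B/- → run H
t=4: L0/L1/L2 = FDG/BH/- → run F
t=5: L0/L1/L2 = FDG/BH/- → run F
t=6: L0/L1/L2 = DG/BHF/- → run D
t=7: L0/L1/L2 = DG/BHF/- → run D
t=8: L0/L1/L2 = G/BHFD/- → run G
t=9: L0/L1/L2 = G/BHFD/- → run G
t=10: L0/L1/L2 = -/BHFDG/- → run B
t=11: L0/L1/L2 = -/BHFDG/- → run B
t=12: L0/L1/L2 = -/BHFDG/- → run B
t=13: L0/L1/L2 = -/BHFDG/- → run B
t=14: L0/L1/L2 = -/HFDG/B → run H
t=15: L0/L1/L2 = -/FDG/B → run F
t=16: L0/L1/L2 = -/DG/B → run D
t=17: L0/L1/L2 = -/DG/B → run D
t=18: L0/L1/L2 = -/DG/B → run D
t=19: L0/L1/L2 = -/G/B → run G
t=20: L0/L1/L2 = -/G/B → run G
t=21: L0/L1/L2 = -/G/B → run G
t=22: L0/L1/L2 = -/G/B → run G
t=23: L0/L1/L2 = -/-/BG → run B
t=24: L0/L1/L2 = -/-/G → run G
t=25: (idle)
t=26: (idle)
t=27: (idle)

running at tick 13 = B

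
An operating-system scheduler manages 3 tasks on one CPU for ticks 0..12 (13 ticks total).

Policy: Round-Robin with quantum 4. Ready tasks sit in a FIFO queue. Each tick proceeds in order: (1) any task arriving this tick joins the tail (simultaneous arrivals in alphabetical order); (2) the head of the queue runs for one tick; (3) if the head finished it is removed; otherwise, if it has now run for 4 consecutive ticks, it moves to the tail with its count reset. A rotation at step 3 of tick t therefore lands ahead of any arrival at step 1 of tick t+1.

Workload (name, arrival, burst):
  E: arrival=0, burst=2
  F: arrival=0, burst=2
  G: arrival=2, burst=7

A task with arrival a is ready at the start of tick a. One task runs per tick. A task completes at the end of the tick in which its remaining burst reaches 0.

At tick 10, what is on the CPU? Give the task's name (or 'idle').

running at tick 10 = G

t=0: queue=[E,F] q_used=0 → run E
t=1: queue=[E,F] q_used=1 → run E
t=2: queue=[F,G] q_used=0 → run F
t=3: queue=[F,G] q_used=1 → run F
t=4: queue=[G] q_used=0 → run G
t=5: queue=[G] q_used=1 → run G
t=6: queue=[G] q_used=2 → run G
t=7: queue=[G] q_used=3 → run G
t=8: queue=[G] q_used=0 → run G
t=9: queue=[G] q_used=1 → run G
t=10: queue=[G] q_used=2 → run G
t=11: (idle)
t=12: (idle)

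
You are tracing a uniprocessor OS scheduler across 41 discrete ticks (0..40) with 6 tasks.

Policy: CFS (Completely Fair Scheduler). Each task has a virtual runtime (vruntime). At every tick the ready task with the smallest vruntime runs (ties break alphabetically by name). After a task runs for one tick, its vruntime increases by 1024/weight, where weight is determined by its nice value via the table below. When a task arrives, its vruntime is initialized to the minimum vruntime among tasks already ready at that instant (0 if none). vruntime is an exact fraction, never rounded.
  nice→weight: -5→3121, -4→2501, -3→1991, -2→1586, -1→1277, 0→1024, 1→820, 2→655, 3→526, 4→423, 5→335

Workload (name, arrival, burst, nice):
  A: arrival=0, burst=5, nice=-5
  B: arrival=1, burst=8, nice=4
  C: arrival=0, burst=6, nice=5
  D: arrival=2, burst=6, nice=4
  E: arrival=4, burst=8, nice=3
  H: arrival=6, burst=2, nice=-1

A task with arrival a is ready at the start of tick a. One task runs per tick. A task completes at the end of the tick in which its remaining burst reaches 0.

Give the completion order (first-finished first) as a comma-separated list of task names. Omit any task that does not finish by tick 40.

completion order = A, H, D, E, C, B

t=0: vr[A=0 C=0] → run A
t=1: vr[A=1024/3121 B=0 C=0] → run B
t=2: vr[A=1024/3121 B=1024/423 C=0 D=0] → run C
t=3: vr[A=1024/3121 B=1024/423 C=1024/335 D=0] → run D
t=4: vr[A=1024/3121 B=1024/423 C=1024/335 D=1024/423 E=1024/3121] → run A
t=5: vr[A=2048/3121 B=1024/423 C=1024/335 D=1024/423 E=1024/3121] → run E
t=6: vr[A=2048/3121 B=1024/423 C=1024/335 D=1024/423 E=1867264/820823 H=2048/3121] → run A
t=7: vr[A=3072/3121 B=1024/423 C=1024/335 D=1024/423 E=1867264/820823 H=2048/3121] → run H
t=8: vr[A=3072/3121 B=1024/423 C=1024/335 D=1024/423 E=1867264/820823 H=5811200/3985517] → run A
t=9: vr[A=4096/3121 B=1024/423 C=1024/335 D=1024/423 E=1867264/820823 H=5811200/3985517] → run A
t=10: vr[B=1024/423 C=1024/335 D=1024/423 E=1867264/820823 H=5811200/3985517] → run H
t=11: vr[B=1024/423 C=1024/335 D=1024/423 E=1867264/820823] → run E
t=12: vr[B=1024/423 C=1024/335 D=1024/423 E=3465216/820823] → run B
t=13: vr[B=2048/423 C=1024/335 D=1024/423 E=3465216/820823] → run D
t=14: vr[B=2048/423 C=1024/335 D=2048/423 E=3465216/820823] → run C
t=15: vr[B=2048/423 C=2048/335 D=2048/423 E=3465216/820823] → run E
t=16: vr[B=2048/423 C=2048/335 D=2048/423 E=5063168/820823] → run B
t=17: vr[B=1024/141 C=2048/335 D=2048/423 E=5063168/820823] → run D
t=18: vr[B=1024/141 C=2048/335 D=1024/141 E=5063168/820823] → run C
t=19: vr[B=1024/141 C=3072/335 D=1024/141 E=5063168/820823] → run E
t=20: vr[B=1024/141 C=3072/335 D=1024/141 E=6661120/820823] → run B
t=21: vr[B=4096/423 C=3072/335 D=1024/141 E=6661120/820823] → run D
t=22: vr[B=4096/423 C=3072/335 D=4096/423 E=6661120/820823] → run E
t=23: vr[B=4096/423 C=3072/335 D=4096/423 E=8259072/820823] → run C
t=24: vr[B=4096/423 C=4096/335 D=4096/423 E=8259072/820823] → run B
t=25: vr[B=5120/423 C=4096/335 D=4096/423 E=8259072/820823] → run D
t=26: vr[B=5120/423 C=4096/335 D=5120/423 E=8259072/820823] → run E
t=27: vr[B=5120/423 C=4096/335 D=5120/423 E=9857024/820823] → run E
t=28: vr[B=5120/423 C=4096/335 D=5120/423 E=11454976/820823] → run B
t=29: vr[B=2048/141 C=4096/335 D=5120/423 E=11454976/820823] → run D
t=30: vr[B=2048/141 C=4096/335 E=11454976/820823] → run C
t=31: vr[B=2048/141 C=1024/67 E=11454976/820823] → run E
t=32: vr[B=2048/141 C=1024/67] → run B
t=33: vr[B=7168/423 C=1024/67] → run C
t=34: vr[B=7168/423] → run B
t=35: (idle)
t=36: (idle)
t=37: (idle)
t=38: (idle)
t=39: (idle)
t=40: (idle)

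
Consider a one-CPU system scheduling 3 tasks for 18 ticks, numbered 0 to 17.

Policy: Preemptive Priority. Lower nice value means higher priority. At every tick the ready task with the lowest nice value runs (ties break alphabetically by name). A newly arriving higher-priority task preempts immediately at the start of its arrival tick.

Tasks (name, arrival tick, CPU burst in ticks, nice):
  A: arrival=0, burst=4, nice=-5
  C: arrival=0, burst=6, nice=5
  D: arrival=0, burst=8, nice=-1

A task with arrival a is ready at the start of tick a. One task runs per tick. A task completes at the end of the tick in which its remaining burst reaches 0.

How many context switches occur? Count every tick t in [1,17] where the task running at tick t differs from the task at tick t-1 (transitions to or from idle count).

context switches = 2

t=0: ready={A,C,D} → run A
t=1: ready={A,C,D} → run A
t=2: ready={A,C,D} → run A
t=3: ready={A,C,D} → run A
t=4: ready={C,D} → run D
t=5: ready={C,D} → run D
t=6: ready={C,D} → run D
t=7: ready={C,D} → run D
t=8: ready={C,D} → run D
t=9: ready={C,D} → run D
t=10: ready={C,D} → run D
t=11: ready={C,D} → run D
t=12: ready={C} → run C
t=13: ready={C} → run C
t=14: ready={C} → run C
t=15: ready={C} → run C
t=16: ready={C} → run C
t=17: ready={C} → run C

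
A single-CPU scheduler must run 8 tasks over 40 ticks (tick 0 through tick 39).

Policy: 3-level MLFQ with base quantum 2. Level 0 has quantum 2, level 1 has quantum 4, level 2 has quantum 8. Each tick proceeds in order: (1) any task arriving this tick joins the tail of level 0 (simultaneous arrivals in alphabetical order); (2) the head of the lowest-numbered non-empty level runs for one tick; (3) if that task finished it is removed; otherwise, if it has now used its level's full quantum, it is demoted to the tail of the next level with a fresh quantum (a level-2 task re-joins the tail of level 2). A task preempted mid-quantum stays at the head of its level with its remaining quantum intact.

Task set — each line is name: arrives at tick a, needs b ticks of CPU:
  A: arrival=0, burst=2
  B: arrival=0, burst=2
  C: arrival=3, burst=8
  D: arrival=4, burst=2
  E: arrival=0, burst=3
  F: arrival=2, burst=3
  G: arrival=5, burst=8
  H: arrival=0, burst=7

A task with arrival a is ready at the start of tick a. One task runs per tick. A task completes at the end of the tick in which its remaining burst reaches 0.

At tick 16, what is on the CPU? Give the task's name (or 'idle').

running at tick 16 = E

t=0: L0/L1/L2 = ABEH/-/- → run A
t=1: L0/L1/L2 = ABEH/-/- → run A
t=2: L0/L1/L2 = BEHF/-/- → run B
t=3: L0/L1/L2 = BEHFC/-/- → run B
t=4: L0/L1/L2 = EHFCD/-/- → run E
t=5: L0/L1/L2 = EHFCDG/-/- → run E
t=6: L0/L1/L2 = HFCDG/E/- → run H
t=7: L0/L1/L2 = HFCDG/E/- → run H
t=8: L0/L1/L2 = FCDG/EH/- → run F
t=9: L0/L1/L2 = FCDG/EH/- → run F
t=10: L0/L1/L2 = CDG/EHF/- → run C
t=11: L0/L1/L2 = CDG/EHF/- → run C
t=12: L0/L1/L2 = DG/EHFC/- → run D
t=13: L0/L1/L2 = DG/EHFC/- → run D
t=14: L0/L1/L2 = G/EHFC/- → run G
t=15: L0/L1/L2 = G/EHFC/- → run G
t=16: L0/L1/L2 = -/EHFCG/- → run E
t=17: L0/L1/L2 = -/HFCG/- → run H
t=18: L0/L1/L2 = -/HFCG/- → run H
t=19: L0/L1/L2 = -/HFCG/- → run H
t=20: L0/L1/L2 = -/HFCG/- → run H
t=21: L0/L1/L2 = -/FCG/H → run F
t=22: L0/L1/L2 = -/CG/H → run C
t=23: L0/L1/L2 = -/CG/H → run C
t=24: L0/L1/L2 = -/CG/H → run C
t=25: L0/L1/L2 = -/CG/H → run C
t=26: L0/L1/L2 = -/G/HC → run G
t=27: L0/L1/L2 = -/G/HC → run G
t=28: L0/L1/L2 = -/G/HC → run G
t=29: L0/L1/L2 = -/G/HC → run G
t=30: L0/L1/L2 = -/-/HCG → run H
t=31: L0/L1/L2 = -/-/CG → run C
t=32: L0/L1/L2 = -/-/CG → run C
t=33: L0/L1/L2 = -/-/G → run G
t=34: L0/L1/L2 = -/-/G → run G
t=35: (idle)
t=36: (idle)
t=37: (idle)
t=38: (idle)
t=39: (idle)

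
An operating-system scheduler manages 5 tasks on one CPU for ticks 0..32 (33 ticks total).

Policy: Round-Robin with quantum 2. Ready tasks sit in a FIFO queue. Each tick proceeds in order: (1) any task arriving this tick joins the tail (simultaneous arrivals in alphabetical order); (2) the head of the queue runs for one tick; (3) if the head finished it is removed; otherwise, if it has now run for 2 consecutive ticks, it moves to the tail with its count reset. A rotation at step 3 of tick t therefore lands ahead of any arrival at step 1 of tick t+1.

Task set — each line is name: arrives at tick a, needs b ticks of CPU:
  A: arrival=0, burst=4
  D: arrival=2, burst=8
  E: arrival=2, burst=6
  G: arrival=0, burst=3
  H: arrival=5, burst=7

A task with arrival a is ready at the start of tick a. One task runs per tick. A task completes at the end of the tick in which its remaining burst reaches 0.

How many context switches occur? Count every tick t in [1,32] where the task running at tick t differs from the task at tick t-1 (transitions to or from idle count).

t=0: queue=[A,G] q_used=0 → run A
t=1: queue=[A,G] q_used=1 → run A
t=2: queue=[G,A,D,E] q_used=0 → run G
t=3: queue=[G,A,D,E] q_used=1 → run G
t=4: queue=[A,D,E,G] q_used=0 → run A
t=5: queue=[A,D,E,G,H] q_used=1 → run A
t=6: queue=[D,E,G,H] q_used=0 → run D
t=7: queue=[D,E,G,H] q_used=1 → run D
t=8: queue=[E,G,H,D] q_used=0 → run E
t=9: queue=[E,G,H,D] q_used=1 → run E
t=10: queue=[G,H,D,E] q_used=0 → run G
t=11: queue=[H,D,E] q_used=0 → run H
t=12: queue=[H,D,E] q_used=1 → run H
t=13: queue=[D,E,H] q_used=0 → run D
t=14: queue=[D,E,H] q_used=1 → run D
t=15: queue=[E,H,D] q_used=0 → run E
t=16: queue=[E,H,D] q_used=1 → run E
t=17: queue=[H,D,E] q_used=0 → run H
t=18: queue=[H,D,E] q_used=1 → run H
t=19: queue=[D,E,H] q_used=0 → run D
t=20: queue=[D,E,H] q_used=1 → run D
t=21: queue=[E,H,D] q_used=0 → run E
t=22: queue=[E,H,D] q_used=1 → run E
t=23: queue=[H,D] q_used=0 → run H
t=24: queue=[H,D] q_used=1 → run H
t=25: queue=[D,H] q_used=0 → run D
t=26: queue=[D,H] q_used=1 → run D
t=27: queue=[H] q_used=0 → run H
t=28: (idle)
t=29: (idle)
t=30: (idle)
t=31: (idle)
t=32: (idle)

context switches = 15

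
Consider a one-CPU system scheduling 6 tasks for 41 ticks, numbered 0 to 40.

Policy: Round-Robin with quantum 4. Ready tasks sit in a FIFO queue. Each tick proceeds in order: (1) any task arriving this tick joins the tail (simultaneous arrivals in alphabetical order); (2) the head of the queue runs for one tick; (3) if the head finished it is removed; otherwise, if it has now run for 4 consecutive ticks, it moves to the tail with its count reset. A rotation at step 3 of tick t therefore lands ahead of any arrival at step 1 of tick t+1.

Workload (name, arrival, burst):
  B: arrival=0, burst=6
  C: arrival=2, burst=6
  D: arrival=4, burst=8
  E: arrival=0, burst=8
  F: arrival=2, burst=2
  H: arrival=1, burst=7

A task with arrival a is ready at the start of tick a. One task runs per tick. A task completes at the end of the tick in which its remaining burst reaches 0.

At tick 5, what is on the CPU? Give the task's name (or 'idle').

running at tick 5 = E

t=0: queue=[B,E] q_used=0 → run B
t=1: queue=[B,E,H] q_used=1 → run B
t=2: queue=[B,E,H,C,F] q_used=2 → run B
t=3: queue=[B,E,H,C,F] q_used=3 → run B
t=4: queue=[E,H,C,F,B,D] q_used=0 → run E
t=5: queue=[E,H,C,F,B,D] q_used=1 → run E
t=6: queue=[E,H,C,F,B,D] q_used=2 → run E
t=7: queue=[E,H,C,F,B,D] q_used=3 → run E
t=8: queue=[H,C,F,B,D,E] q_used=0 → run H
t=9: queue=[H,C,F,B,D,E] q_used=1 → run H
t=10: queue=[H,C,F,B,D,E] q_used=2 → run H
t=11: queue=[H,C,F,B,D,E] q_used=3 → run H
t=12: queue=[C,F,B,D,E,H] q_used=0 → run C
t=13: queue=[C,F,B,D,E,H] q_used=1 → run C
t=14: queue=[C,F,B,D,E,H] q_used=2 → run C
t=15: queue=[C,F,B,D,E,H] q_used=3 → run C
t=16: queue=[F,B,D,E,H,C] q_used=0 → run F
t=17: queue=[F,B,D,E,H,C] q_used=1 → run F
t=18: queue=[B,D,E,H,C] q_used=0 → run B
t=19: queue=[B,D,E,H,C] q_used=1 → run B
t=20: queue=[D,E,H,C] q_used=0 → run D
t=21: queue=[D,E,H,C] q_used=1 → run D
t=22: queue=[D,E,H,C] q_used=2 → run D
t=23: queue=[D,E,H,C] q_used=3 → run D
t=24: queue=[E,H,C,D] q_used=0 → run E
t=25: queue=[E,H,C,D] q_used=1 → run E
t=26: queue=[E,H,C,D] q_used=2 → run E
t=27: queue=[E,H,C,D] q_used=3 → run E
t=28: queue=[H,C,D] q_used=0 → run H
t=29: queue=[H,C,D] q_used=1 → run H
t=30: queue=[H,C,D] q_used=2 → run H
t=31: queue=[C,D] q_used=0 → run C
t=32: queue=[C,D] q_used=1 → run C
t=33: queue=[D] q_used=0 → run D
t=34: queue=[D] q_used=1 → run D
t=35: queue=[D] q_used=2 → run D
t=36: queue=[D] q_used=3 → run D
t=37: (idle)
t=38: (idle)
t=39: (idle)
t=40: (idle)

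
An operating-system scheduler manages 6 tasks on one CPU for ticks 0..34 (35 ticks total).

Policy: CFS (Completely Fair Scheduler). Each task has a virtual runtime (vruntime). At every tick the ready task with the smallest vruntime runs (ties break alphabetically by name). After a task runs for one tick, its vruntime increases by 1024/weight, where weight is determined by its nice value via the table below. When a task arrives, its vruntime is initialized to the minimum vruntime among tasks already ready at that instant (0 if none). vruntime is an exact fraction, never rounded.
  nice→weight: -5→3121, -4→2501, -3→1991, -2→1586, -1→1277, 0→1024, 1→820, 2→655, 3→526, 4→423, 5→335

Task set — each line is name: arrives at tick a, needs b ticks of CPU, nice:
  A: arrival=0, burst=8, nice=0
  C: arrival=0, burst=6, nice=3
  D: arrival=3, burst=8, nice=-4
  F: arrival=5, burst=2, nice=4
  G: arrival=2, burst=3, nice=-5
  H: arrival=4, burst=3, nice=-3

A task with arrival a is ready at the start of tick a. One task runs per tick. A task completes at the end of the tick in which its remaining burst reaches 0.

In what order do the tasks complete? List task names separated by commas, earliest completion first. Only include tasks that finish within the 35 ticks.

t=0: vr[A=0 C=0] → run A
t=1: vr[A=1 C=0] → run C
t=2: vr[A=1 C=512/263 G=1] → run A
t=3: vr[A=2 C=512/263 D=1 G=1] → run D
t=4: vr[A=2 C=512/263 D=3525/2501 G=1 H=1] → run G
t=5: vr[A=2 C=512/263 D=3525/2501 F=1 G=4145/3121 H=1] → run F
t=6: vr[A=2 C=512/263 D=3525/2501 F=1447/423 G=4145/3121 H=1] → run H
t=7: vr[A=2 C=512/263 D=3525/2501 F=1447/423 G=4145/3121 H=3015/1991] → run G
t=8: vr[A=2 C=512/263 D=3525/2501 F=1447/423 G=5169/3121 H=3015/1991] → run D
t=9: vr[A=2 C=512/263 D=4549/2501 F=1447/423 G=5169/3121 H=3015/1991] → run H
t=10: vr[A=2 C=512/263 D=4549/2501 F=1447/423 G=5169/3121 H=4039/1991] → run G
t=11: vr[A=2 C=512/263 D=4549/2501 F=1447/423 H=4039/1991] → run D
t=12: vr[A=2 C=512/263 D=5573/2501 F=1447/423 H=4039/1991] → run C
t=13: vr[A=2 C=1024/263 D=5573/2501 F=1447/423 H=4039/1991] → run A
t=14: vr[A=3 C=1024/263 D=5573/2501 F=1447/423 H=4039/1991] → run H
t=15: vr[A=3 C=1024/263 D=5573/2501 F=1447/423] → run D
t=16: vr[A=3 C=1024/263 D=6597/2501 F=1447/423] → run D
t=17: vr[A=3 C=1024/263 D=7621/2501 F=1447/423] → run A
t=18: vr[A=4 C=1024/263 D=7621/2501 F=1447/423] → run D
t=19: vr[A=4 C=1024/263 D=8645/2501 F=1447/423] → run F
t=20: vr[A=4 C=1024/263 D=8645/2501] → run D
t=21: vr[A=4 C=1024/263 D=9669/2501] → run D
t=22: vr[A=4 C=1024/263] → run C
t=23: vr[A=4 C=1536/263] → run A
t=24: vr[A=5 C=1536/263] → run A
t=25: vr[A=6 C=1536/263] → run C
t=26: vr[A=6 C=2048/263] → run A
t=27: vr[A=7 C=2048/263] → run A
t=28: vr[C=2048/263] → run C
t=29: vr[C=2560/263] → run C
t=30: (idle)
t=31: (idle)
t=32: (idle)
t=33: (idle)
t=34: (idle)

completion order = G, H, F, D, A, C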